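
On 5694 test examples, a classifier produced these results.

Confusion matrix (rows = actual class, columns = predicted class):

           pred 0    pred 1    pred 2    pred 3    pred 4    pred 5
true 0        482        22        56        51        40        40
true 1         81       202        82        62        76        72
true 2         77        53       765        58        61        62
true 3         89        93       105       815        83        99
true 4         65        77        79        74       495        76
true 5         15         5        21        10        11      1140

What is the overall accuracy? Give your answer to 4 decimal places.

0.6848

Accuracy = trace / total = (482+202+765+815+495+1140=3899) / 5694 = 3899/5694 = 0.6848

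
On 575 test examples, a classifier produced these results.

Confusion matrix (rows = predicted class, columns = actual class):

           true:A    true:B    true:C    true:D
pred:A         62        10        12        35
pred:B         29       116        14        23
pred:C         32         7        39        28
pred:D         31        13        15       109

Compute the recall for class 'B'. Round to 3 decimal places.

0.795

One-vs-rest for 'B': TP = diagonal; FP = other classes predicted 'B'; FN = 'B' predicted as other.
recall = TP/(TP+FN).
B: TP=116, FN=10+7+13=30 → 116/146 = 0.7945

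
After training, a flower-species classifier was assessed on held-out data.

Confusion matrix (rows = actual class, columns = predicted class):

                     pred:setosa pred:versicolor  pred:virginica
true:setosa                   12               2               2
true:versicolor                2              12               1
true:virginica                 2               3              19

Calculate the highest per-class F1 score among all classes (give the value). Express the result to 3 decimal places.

0.826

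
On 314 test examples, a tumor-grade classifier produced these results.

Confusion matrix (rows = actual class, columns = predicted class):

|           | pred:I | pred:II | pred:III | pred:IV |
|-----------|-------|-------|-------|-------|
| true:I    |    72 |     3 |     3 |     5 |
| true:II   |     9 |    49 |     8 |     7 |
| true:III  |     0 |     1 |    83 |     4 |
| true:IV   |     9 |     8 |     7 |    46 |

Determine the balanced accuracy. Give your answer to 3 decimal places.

Balanced accuracy = mean of per-class recall.
  I: recall = 72/83 = 0.8675
  II: recall = 49/73 = 0.6712
  III: recall = 83/88 = 0.9432
  IV: recall = 46/70 = 0.6571
Mean = (0.8675 + 0.6712 + 0.9432 + 0.6571) / 4 = 0.785

0.785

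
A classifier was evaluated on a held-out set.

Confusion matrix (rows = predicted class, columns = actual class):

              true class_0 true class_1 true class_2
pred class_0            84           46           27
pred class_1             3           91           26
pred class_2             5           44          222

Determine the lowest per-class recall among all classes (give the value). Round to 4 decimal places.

0.5028

Per-class recall (TP/(TP+FN)):
  class_0: TP=84, FN=3+5=8 → 84/92 = 0.91304
  class_1: TP=91, FN=46+44=90 → 91/181 = 0.50276
  class_2: TP=222, FN=27+26=53 → 222/275 = 0.80727
Lowest is class 'class_1' with recall = 0.5028.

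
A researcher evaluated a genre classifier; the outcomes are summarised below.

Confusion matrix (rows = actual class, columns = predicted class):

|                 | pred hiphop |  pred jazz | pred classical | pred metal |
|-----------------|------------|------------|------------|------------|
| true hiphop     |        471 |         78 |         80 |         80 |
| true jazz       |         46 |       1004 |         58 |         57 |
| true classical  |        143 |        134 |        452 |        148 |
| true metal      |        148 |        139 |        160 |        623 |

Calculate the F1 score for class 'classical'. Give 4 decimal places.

Treat 'classical' as positive and all other classes as negative.
F1 score = 2·TP/(2·TP+FP+FN).
classical: TP=452, FP=80+58+160=298, FN=143+134+148=425 → 904/1627 = 0.55562

0.5556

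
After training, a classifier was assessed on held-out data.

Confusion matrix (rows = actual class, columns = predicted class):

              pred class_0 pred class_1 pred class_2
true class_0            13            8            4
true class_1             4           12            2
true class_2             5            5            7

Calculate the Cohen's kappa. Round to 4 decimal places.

0.2938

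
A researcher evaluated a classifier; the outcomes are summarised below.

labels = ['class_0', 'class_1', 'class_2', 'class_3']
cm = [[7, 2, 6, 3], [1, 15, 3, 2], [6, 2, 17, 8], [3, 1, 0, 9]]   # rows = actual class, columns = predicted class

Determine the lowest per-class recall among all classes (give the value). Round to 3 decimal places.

0.389

Per-class recall (TP/(TP+FN)):
  class_0: TP=7, FN=2+6+3=11 → 7/18 = 0.3889
  class_1: TP=15, FN=1+3+2=6 → 15/21 = 0.7143
  class_2: TP=17, FN=6+2+8=16 → 17/33 = 0.5152
  class_3: TP=9, FN=3+1+0=4 → 9/13 = 0.6923
Lowest is class 'class_0' with recall = 0.389.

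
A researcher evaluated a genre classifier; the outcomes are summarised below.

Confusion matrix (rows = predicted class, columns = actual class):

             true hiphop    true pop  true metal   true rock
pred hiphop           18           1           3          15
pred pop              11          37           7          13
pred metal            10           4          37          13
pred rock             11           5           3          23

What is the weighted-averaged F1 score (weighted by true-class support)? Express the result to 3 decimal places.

Per-class F1 score (2·TP/(2·TP+FP+FN)):
  hiphop: TP=18, FP=1+3+15=19, FN=11+10+11=32 → 36/87 = 0.4138
  pop: TP=37, FP=11+7+13=31, FN=1+4+5=10 → 74/115 = 0.6435
  metal: TP=37, FP=10+4+13=27, FN=3+7+3=13 → 74/114 = 0.6491
  rock: TP=23, FP=11+5+3=19, FN=15+13+13=41 → 46/106 = 0.4340
Weighted-F1 score = Σ (supportᵢ/N)·F1 scoreᵢ with N=211: (50/211)·0.4138 + (47/211)·0.6435 + (50/211)·0.6491 + (64/211)·0.4340 = 0.527

0.527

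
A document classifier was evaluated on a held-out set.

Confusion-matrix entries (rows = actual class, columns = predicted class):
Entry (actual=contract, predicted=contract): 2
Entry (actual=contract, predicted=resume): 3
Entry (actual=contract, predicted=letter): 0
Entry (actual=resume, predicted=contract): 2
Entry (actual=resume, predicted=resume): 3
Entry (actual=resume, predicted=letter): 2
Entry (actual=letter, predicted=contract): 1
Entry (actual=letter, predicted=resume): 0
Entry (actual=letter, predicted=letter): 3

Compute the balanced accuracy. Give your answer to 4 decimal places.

0.5262

Balanced accuracy = mean of per-class recall.
  contract: recall = 2/5 = 0.40000
  resume: recall = 3/7 = 0.42857
  letter: recall = 3/4 = 0.75000
Mean = (0.40000 + 0.42857 + 0.75000) / 3 = 0.5262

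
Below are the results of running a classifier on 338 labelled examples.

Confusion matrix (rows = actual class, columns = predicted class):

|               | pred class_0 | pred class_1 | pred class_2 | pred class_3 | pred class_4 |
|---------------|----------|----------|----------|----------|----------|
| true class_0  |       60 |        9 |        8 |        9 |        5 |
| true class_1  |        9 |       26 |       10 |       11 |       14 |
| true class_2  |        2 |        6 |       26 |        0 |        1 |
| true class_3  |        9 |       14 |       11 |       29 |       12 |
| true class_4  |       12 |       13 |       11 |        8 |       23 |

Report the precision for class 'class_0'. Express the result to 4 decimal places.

0.6522

precision = TP/(TP+FP).
class_0: TP=60, FP=9+2+9+12=32 → 60/92 = 0.65217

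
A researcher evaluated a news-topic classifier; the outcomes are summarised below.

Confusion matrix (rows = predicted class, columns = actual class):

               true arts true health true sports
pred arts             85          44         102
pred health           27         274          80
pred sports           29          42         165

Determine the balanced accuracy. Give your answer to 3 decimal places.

Balanced accuracy = mean of per-class recall.
  arts: recall = 85/141 = 0.6028
  health: recall = 274/360 = 0.7611
  sports: recall = 165/347 = 0.4755
Mean = (0.6028 + 0.7611 + 0.4755) / 3 = 0.613

0.613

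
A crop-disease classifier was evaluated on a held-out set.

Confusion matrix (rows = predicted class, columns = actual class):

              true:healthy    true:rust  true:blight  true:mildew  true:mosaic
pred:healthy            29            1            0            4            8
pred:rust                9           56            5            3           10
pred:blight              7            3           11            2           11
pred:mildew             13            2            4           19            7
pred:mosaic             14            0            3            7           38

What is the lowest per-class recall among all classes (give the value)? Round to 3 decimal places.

Per-class recall (TP/(TP+FN)):
  healthy: TP=29, FN=9+7+13+14=43 → 29/72 = 0.4028
  rust: TP=56, FN=1+3+2+0=6 → 56/62 = 0.9032
  blight: TP=11, FN=0+5+4+3=12 → 11/23 = 0.4783
  mildew: TP=19, FN=4+3+2+7=16 → 19/35 = 0.5429
  mosaic: TP=38, FN=8+10+11+7=36 → 38/74 = 0.5135
Lowest is class 'healthy' with recall = 0.403.

0.403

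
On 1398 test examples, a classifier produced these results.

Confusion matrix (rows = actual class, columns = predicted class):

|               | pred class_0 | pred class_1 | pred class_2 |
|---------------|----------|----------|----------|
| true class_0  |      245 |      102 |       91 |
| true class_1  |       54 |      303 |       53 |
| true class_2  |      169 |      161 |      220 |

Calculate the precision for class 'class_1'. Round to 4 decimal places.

One-vs-rest for 'class_1': TP = diagonal; FP = other classes predicted 'class_1'; FN = 'class_1' predicted as other.
precision = TP/(TP+FP).
class_1: TP=303, FP=102+161=263 → 303/566 = 0.53534

0.5353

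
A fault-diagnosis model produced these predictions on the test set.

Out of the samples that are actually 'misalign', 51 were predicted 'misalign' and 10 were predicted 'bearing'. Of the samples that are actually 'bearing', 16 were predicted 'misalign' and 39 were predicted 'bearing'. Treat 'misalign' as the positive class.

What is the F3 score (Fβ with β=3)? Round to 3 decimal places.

0.828

Fβ = (1+β²)·TP / ((1+β²)·TP + β²·FN + FP), with β²=9
= 10·51 / (10·51 + 9·10 + 16) = 0.828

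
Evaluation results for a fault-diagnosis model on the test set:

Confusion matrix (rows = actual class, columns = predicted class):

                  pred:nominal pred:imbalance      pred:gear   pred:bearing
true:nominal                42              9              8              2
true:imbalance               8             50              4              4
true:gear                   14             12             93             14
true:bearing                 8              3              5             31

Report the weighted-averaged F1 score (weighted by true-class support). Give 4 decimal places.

0.7075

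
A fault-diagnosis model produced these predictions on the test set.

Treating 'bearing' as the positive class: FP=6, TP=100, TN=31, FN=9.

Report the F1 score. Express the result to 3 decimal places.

0.930

Precision = TP/(TP+FP) = 100/106 = 0.9434
Recall = TP/(TP+FN) = 100/109 = 0.9174
F1 = 2·TP/(2·TP+FP+FN) = 200/215 = 0.930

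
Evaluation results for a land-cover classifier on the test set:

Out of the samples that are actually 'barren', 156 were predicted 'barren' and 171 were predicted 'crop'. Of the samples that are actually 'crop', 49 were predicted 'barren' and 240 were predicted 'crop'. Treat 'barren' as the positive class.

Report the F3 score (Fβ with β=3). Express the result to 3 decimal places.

0.496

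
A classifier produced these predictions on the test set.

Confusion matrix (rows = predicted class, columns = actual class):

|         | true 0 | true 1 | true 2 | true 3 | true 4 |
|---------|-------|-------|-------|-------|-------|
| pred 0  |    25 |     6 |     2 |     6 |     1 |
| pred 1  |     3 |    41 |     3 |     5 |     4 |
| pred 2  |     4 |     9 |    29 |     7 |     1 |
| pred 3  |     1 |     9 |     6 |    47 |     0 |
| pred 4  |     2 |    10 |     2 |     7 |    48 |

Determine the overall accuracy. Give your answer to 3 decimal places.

0.683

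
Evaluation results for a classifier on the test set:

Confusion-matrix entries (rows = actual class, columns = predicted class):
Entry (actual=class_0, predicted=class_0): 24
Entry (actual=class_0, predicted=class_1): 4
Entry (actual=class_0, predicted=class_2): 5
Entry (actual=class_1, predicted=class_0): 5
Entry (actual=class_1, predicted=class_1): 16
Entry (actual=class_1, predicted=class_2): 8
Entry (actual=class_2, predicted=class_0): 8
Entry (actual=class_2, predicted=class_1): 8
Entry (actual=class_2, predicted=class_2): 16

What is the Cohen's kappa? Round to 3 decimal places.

0.392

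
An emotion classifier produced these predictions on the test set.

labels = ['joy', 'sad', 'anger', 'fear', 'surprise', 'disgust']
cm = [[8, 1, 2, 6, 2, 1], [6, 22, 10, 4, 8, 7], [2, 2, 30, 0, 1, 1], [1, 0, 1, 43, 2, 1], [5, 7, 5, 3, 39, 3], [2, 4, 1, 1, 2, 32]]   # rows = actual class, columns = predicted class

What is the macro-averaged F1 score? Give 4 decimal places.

0.6283

Per-class F1 score (2·TP/(2·TP+FP+FN)):
  joy: TP=8, FP=6+2+1+5+2=16, FN=1+2+6+2+1=12 → 16/44 = 0.36364
  sad: TP=22, FP=1+2+0+7+4=14, FN=6+10+4+8+7=35 → 44/93 = 0.47312
  anger: TP=30, FP=2+10+1+5+1=19, FN=2+2+0+1+1=6 → 60/85 = 0.70588
  fear: TP=43, FP=6+4+0+3+1=14, FN=1+0+1+2+1=5 → 86/105 = 0.81905
  surprise: TP=39, FP=2+8+1+2+2=15, FN=5+7+5+3+3=23 → 78/116 = 0.67241
  disgust: TP=32, FP=1+7+1+1+3=13, FN=2+4+1+1+2=10 → 64/87 = 0.73563
Macro-F1 score = mean = (0.36364 + 0.47312 + 0.70588 + 0.81905 + 0.67241 + 0.73563) / 6 = 0.6283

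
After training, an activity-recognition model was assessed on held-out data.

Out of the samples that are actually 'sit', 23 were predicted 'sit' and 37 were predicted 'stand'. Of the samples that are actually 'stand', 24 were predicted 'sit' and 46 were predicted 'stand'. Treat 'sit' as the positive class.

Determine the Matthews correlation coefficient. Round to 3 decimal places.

0.042

MCC = (TP·TN − FP·FN) / √((TP+FP)(TP+FN)(TN+FP)(TN+FN))
Numerator = 23·46 − 24·37 = 170
Denominator = √(47·60·70·83) = √16384200 = 4047.7401
MCC = 170 / 4047.7401 = 0.042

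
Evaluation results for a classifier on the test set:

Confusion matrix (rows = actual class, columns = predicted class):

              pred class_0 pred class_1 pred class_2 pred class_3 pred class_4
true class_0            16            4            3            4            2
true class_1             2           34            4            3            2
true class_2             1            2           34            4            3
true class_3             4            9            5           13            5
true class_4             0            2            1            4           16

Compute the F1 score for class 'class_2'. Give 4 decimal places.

One-vs-rest for 'class_2': TP = diagonal; FP = other classes predicted 'class_2'; FN = 'class_2' predicted as other.
F1 score = 2·TP/(2·TP+FP+FN).
class_2: TP=34, FP=3+4+5+1=13, FN=1+2+4+3=10 → 68/91 = 0.74725

0.7473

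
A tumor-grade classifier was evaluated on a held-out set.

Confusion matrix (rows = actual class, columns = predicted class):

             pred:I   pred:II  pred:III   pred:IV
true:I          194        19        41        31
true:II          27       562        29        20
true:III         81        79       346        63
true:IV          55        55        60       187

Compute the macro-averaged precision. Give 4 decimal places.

Per-class precision (TP/(TP+FP)):
  I: TP=194, FP=27+81+55=163 → 194/357 = 0.54342
  II: TP=562, FP=19+79+55=153 → 562/715 = 0.78601
  III: TP=346, FP=41+29+60=130 → 346/476 = 0.72689
  IV: TP=187, FP=31+20+63=114 → 187/301 = 0.62126
Macro-precision = mean = (0.54342 + 0.78601 + 0.72689 + 0.62126) / 4 = 0.6694

0.6694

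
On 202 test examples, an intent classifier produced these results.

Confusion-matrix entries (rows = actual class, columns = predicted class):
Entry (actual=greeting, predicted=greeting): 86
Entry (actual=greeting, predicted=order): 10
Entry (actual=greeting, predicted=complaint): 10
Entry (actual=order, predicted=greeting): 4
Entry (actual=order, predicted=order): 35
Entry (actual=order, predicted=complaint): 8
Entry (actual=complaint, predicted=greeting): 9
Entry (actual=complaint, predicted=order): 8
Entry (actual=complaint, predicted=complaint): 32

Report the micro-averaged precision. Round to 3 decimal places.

Micro-averaging pools counts across classes: ΣTP=153, ΣFP=49, ΣFN=49.
Micro-precision = TP/(TP+FP) on pooled counts = 0.757 (equals overall accuracy in single-label multiclass).

0.757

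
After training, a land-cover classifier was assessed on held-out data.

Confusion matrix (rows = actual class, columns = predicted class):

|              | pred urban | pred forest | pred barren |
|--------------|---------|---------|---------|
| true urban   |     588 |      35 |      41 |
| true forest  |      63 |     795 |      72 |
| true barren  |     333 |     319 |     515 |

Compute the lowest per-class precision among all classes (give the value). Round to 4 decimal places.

0.5976

Per-class precision (TP/(TP+FP)):
  urban: TP=588, FP=63+333=396 → 588/984 = 0.59756
  forest: TP=795, FP=35+319=354 → 795/1149 = 0.69191
  barren: TP=515, FP=41+72=113 → 515/628 = 0.82006
Lowest is class 'urban' with precision = 0.5976.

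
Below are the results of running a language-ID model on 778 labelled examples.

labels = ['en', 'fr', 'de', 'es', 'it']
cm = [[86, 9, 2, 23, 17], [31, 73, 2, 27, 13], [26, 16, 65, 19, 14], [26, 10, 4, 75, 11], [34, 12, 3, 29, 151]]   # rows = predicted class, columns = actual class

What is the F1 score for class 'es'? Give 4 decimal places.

0.5017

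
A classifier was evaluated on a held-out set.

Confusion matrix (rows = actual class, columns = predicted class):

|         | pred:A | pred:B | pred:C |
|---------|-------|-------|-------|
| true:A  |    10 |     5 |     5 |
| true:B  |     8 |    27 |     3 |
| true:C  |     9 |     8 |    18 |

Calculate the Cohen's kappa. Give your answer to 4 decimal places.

0.3777

Observed agreement pₒ = trace/N = 55/93 = 0.59140
Expected agreement pₑ = Σ (rowᵢ·colᵢ)/N² = (20·27 + 38·40 + 35·26)/93² = 0.34339
κ = (pₒ − pₑ)/(1 − pₑ) = (0.59140 − 0.34339)/(1 − 0.34339) = 0.3777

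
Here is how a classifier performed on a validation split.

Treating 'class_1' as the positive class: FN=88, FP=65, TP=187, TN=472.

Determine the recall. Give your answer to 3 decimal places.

Recall = TP/(TP+FN) = 187/(187+88) = 187/275 = 0.680

0.680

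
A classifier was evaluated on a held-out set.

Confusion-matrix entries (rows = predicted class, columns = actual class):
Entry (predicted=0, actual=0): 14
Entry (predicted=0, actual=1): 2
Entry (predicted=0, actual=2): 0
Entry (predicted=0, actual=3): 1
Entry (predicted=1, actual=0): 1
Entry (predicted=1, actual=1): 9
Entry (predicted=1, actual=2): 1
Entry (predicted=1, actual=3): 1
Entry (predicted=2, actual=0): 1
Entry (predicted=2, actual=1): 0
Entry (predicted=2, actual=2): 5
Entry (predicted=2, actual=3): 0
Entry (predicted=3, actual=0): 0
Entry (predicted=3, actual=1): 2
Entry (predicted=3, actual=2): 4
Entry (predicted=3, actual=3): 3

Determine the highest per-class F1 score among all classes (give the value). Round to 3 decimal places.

0.848

Per-class F1 score (2·TP/(2·TP+FP+FN)):
  0: TP=14, FP=2+0+1=3, FN=1+1+0=2 → 28/33 = 0.8485
  1: TP=9, FP=1+1+1=3, FN=2+0+2=4 → 18/25 = 0.7200
  2: TP=5, FP=1+0+0=1, FN=0+1+4=5 → 10/16 = 0.6250
  3: TP=3, FP=0+2+4=6, FN=1+1+0=2 → 6/14 = 0.4286
Highest is class '0' with F1 score = 0.848.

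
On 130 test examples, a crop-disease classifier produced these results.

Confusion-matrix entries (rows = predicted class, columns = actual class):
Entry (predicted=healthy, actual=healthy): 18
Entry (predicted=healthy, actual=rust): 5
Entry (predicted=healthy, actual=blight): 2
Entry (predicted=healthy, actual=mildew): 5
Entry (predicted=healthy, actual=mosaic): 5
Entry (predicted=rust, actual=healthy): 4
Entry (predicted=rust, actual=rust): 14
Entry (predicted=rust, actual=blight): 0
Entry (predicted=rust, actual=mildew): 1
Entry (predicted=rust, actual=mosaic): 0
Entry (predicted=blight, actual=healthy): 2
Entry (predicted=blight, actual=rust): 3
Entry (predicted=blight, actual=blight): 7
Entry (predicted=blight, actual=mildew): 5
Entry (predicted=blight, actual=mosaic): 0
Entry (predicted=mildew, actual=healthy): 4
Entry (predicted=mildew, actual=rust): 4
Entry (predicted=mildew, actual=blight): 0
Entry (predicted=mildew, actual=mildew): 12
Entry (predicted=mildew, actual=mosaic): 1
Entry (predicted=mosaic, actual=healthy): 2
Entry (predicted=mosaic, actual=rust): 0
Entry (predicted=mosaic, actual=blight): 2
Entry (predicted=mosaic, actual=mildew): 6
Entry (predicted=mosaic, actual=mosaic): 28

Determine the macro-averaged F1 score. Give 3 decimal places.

0.587

Per-class F1 score (2·TP/(2·TP+FP+FN)):
  healthy: TP=18, FP=5+2+5+5=17, FN=4+2+4+2=12 → 36/65 = 0.5538
  rust: TP=14, FP=4+0+1+0=5, FN=5+3+4+0=12 → 28/45 = 0.6222
  blight: TP=7, FP=2+3+5+0=10, FN=2+0+0+2=4 → 14/28 = 0.5000
  mildew: TP=12, FP=4+4+0+1=9, FN=5+1+5+6=17 → 24/50 = 0.4800
  mosaic: TP=28, FP=2+0+2+6=10, FN=5+0+0+1=6 → 56/72 = 0.7778
Macro-F1 score = mean = (0.5538 + 0.6222 + 0.5000 + 0.4800 + 0.7778) / 5 = 0.587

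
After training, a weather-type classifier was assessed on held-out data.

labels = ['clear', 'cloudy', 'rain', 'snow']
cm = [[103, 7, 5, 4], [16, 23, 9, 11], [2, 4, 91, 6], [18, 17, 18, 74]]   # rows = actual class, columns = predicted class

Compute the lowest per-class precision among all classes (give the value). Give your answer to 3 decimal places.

0.451

Per-class precision (TP/(TP+FP)):
  clear: TP=103, FP=16+2+18=36 → 103/139 = 0.7410
  cloudy: TP=23, FP=7+4+17=28 → 23/51 = 0.4510
  rain: TP=91, FP=5+9+18=32 → 91/123 = 0.7398
  snow: TP=74, FP=4+11+6=21 → 74/95 = 0.7789
Lowest is class 'cloudy' with precision = 0.451.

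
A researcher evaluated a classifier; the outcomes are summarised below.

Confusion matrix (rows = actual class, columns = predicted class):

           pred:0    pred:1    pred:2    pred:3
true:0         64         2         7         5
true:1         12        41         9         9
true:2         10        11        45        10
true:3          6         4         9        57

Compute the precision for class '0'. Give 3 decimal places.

0.696

precision = TP/(TP+FP).
0: TP=64, FP=12+10+6=28 → 64/92 = 0.6957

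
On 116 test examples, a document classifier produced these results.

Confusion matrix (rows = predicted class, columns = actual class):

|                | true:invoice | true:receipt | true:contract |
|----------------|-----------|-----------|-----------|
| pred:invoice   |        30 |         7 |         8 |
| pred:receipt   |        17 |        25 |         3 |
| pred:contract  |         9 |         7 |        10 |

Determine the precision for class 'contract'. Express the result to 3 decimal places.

0.385

Take TP from the diagonal, FP from the rest of the 'contract' prediction marginal, FN from the rest of the 'contract' actual marginal.
precision = TP/(TP+FP).
contract: TP=10, FP=9+7=16 → 10/26 = 0.3846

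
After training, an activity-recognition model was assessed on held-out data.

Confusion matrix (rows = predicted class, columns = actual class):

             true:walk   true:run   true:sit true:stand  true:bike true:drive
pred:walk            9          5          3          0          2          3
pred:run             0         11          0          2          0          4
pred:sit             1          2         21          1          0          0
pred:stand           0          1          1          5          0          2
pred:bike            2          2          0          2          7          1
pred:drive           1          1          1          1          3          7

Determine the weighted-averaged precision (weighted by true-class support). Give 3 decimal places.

Per-class precision (TP/(TP+FP)):
  walk: TP=9, FP=5+3+0+2+3=13 → 9/22 = 0.4091
  run: TP=11, FP=0+0+2+0+4=6 → 11/17 = 0.6471
  sit: TP=21, FP=1+2+1+0+0=4 → 21/25 = 0.8400
  stand: TP=5, FP=0+1+1+0+2=4 → 5/9 = 0.5556
  bike: TP=7, FP=2+2+0+2+1=7 → 7/14 = 0.5000
  drive: TP=7, FP=1+1+1+1+3=7 → 7/14 = 0.5000
Weighted-precision = Σ (supportᵢ/N)·precisionᵢ with N=101: (13/101)·0.4091 + (22/101)·0.6471 + (26/101)·0.8400 + (11/101)·0.5556 + (12/101)·0.5000 + (17/101)·0.5000 = 0.614

0.614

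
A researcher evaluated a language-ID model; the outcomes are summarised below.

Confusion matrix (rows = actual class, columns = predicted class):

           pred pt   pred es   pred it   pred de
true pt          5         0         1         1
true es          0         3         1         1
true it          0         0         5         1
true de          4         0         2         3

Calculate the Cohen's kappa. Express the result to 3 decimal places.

Observed agreement pₒ = trace/N = 16/27 = 0.5926
Expected agreement pₑ = Σ (rowᵢ·colᵢ)/N² = (7·9 + 5·3 + 6·9 + 9·6)/27² = 0.2551
κ = (pₒ − pₑ)/(1 − pₑ) = (0.5926 − 0.2551)/(1 − 0.2551) = 0.453

0.453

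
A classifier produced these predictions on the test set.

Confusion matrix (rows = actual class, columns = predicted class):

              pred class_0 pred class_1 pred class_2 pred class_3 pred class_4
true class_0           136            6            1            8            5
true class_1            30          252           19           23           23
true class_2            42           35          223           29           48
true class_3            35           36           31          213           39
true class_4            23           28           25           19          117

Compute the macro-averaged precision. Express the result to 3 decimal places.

0.639

Per-class precision (TP/(TP+FP)):
  class_0: TP=136, FP=30+42+35+23=130 → 136/266 = 0.5113
  class_1: TP=252, FP=6+35+36+28=105 → 252/357 = 0.7059
  class_2: TP=223, FP=1+19+31+25=76 → 223/299 = 0.7458
  class_3: TP=213, FP=8+23+29+19=79 → 213/292 = 0.7295
  class_4: TP=117, FP=5+23+48+39=115 → 117/232 = 0.5043
Macro-precision = mean = (0.5113 + 0.7059 + 0.7458 + 0.7295 + 0.5043) / 5 = 0.639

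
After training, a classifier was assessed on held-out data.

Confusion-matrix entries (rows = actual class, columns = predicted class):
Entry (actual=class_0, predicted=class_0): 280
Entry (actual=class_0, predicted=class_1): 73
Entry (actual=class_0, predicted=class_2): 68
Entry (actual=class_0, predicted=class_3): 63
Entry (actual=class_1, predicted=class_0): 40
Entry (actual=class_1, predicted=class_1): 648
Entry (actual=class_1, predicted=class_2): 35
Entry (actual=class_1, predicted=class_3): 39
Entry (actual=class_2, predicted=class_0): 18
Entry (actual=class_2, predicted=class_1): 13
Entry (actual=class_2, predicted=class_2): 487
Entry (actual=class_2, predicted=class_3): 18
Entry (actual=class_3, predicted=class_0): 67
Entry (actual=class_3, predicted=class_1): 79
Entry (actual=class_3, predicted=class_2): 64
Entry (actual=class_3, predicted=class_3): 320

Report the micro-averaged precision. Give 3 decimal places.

0.750

Micro-averaging pools counts across classes: ΣTP=1735, ΣFP=577, ΣFN=577.
Micro-precision = TP/(TP+FP) on pooled counts = 0.750 (equals overall accuracy in single-label multiclass).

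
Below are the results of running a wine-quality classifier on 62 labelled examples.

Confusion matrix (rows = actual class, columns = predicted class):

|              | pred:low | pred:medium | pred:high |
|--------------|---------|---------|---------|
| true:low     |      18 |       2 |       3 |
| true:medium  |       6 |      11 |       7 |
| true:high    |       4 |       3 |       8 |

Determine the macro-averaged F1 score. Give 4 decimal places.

0.5802

Per-class F1 score (2·TP/(2·TP+FP+FN)):
  low: TP=18, FP=6+4=10, FN=2+3=5 → 36/51 = 0.70588
  medium: TP=11, FP=2+3=5, FN=6+7=13 → 22/40 = 0.55000
  high: TP=8, FP=3+7=10, FN=4+3=7 → 16/33 = 0.48485
Macro-F1 score = mean = (0.70588 + 0.55000 + 0.48485) / 3 = 0.5802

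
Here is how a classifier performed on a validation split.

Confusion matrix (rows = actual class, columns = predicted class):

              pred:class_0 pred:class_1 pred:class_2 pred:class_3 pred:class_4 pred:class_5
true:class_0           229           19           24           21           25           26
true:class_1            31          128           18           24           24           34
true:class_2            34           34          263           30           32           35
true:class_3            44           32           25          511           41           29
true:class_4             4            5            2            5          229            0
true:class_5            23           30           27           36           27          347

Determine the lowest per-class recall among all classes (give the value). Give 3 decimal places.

0.494

Per-class recall (TP/(TP+FN)):
  class_0: TP=229, FN=19+24+21+25+26=115 → 229/344 = 0.6657
  class_1: TP=128, FN=31+18+24+24+34=131 → 128/259 = 0.4942
  class_2: TP=263, FN=34+34+30+32+35=165 → 263/428 = 0.6145
  class_3: TP=511, FN=44+32+25+41+29=171 → 511/682 = 0.7493
  class_4: TP=229, FN=4+5+2+5+0=16 → 229/245 = 0.9347
  class_5: TP=347, FN=23+30+27+36+27=143 → 347/490 = 0.7082
Lowest is class 'class_1' with recall = 0.494.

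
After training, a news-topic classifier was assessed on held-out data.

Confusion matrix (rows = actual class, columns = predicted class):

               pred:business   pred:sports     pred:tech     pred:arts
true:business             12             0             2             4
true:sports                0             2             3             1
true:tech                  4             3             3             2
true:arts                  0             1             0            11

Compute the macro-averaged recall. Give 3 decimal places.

0.542

Per-class recall (TP/(TP+FN)):
  business: TP=12, FN=0+2+4=6 → 12/18 = 0.6667
  sports: TP=2, FN=0+3+1=4 → 2/6 = 0.3333
  tech: TP=3, FN=4+3+2=9 → 3/12 = 0.2500
  arts: TP=11, FN=0+1+0=1 → 11/12 = 0.9167
Macro-recall = mean = (0.6667 + 0.3333 + 0.2500 + 0.9167) / 4 = 0.542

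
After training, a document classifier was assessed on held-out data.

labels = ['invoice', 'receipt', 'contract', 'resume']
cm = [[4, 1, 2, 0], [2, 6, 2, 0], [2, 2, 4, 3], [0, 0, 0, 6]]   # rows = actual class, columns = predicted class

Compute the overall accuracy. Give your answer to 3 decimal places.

0.588

Accuracy = trace / total = (4+6+4+6=20) / 34 = 20/34 = 0.588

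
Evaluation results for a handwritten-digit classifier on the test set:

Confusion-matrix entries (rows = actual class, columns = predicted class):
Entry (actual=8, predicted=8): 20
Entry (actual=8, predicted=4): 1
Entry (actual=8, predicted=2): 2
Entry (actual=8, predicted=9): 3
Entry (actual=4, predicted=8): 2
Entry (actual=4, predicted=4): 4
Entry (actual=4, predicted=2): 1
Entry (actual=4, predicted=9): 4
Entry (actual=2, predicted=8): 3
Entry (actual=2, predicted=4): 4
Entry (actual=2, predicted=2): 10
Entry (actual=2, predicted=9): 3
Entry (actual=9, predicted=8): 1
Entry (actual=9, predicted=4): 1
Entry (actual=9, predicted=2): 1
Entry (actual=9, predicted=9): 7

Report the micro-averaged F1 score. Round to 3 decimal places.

Micro-averaging pools counts across classes: ΣTP=41, ΣFP=26, ΣFN=26.
Micro-F1 score = 2·TP/(2·TP+FP+FN) on pooled counts = 0.612 (equals overall accuracy in single-label multiclass).

0.612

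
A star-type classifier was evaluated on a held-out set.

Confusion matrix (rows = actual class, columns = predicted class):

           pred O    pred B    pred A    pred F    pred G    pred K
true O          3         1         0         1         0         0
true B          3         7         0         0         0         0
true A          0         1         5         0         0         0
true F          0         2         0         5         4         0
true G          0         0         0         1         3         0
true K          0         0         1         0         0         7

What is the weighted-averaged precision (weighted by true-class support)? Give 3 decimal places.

0.714

Per-class precision (TP/(TP+FP)):
  O: TP=3, FP=3+0+0+0+0=3 → 3/6 = 0.5000
  B: TP=7, FP=1+1+2+0+0=4 → 7/11 = 0.6364
  A: TP=5, FP=0+0+0+0+1=1 → 5/6 = 0.8333
  F: TP=5, FP=1+0+0+1+0=2 → 5/7 = 0.7143
  G: TP=3, FP=0+0+0+4+0=4 → 3/7 = 0.4286
  K: TP=7, FP=0+0+0+0+0=0 → 7/7 = 1.0000
Weighted-precision = Σ (supportᵢ/N)·precisionᵢ with N=44: (5/44)·0.5000 + (10/44)·0.6364 + (6/44)·0.8333 + (11/44)·0.7143 + (4/44)·0.4286 + (8/44)·1.0000 = 0.714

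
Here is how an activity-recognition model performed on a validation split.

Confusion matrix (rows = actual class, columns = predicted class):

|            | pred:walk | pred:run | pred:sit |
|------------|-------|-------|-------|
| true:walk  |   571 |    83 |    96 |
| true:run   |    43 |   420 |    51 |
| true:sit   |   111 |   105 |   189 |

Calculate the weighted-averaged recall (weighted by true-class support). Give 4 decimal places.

Per-class recall (TP/(TP+FN)):
  walk: TP=571, FN=83+96=179 → 571/750 = 0.76133
  run: TP=420, FN=43+51=94 → 420/514 = 0.81712
  sit: TP=189, FN=111+105=216 → 189/405 = 0.46667
Weighted-recall = Σ (supportᵢ/N)·recallᵢ with N=1669: (750/1669)·0.76133 + (514/1669)·0.81712 + (405/1669)·0.46667 = 0.7070

0.7070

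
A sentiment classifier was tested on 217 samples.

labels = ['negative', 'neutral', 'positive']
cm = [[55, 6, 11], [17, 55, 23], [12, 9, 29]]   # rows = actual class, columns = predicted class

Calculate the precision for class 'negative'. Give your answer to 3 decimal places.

Take TP from the diagonal, FP from the rest of the 'negative' prediction marginal, FN from the rest of the 'negative' actual marginal.
precision = TP/(TP+FP).
negative: TP=55, FP=17+12=29 → 55/84 = 0.6548

0.655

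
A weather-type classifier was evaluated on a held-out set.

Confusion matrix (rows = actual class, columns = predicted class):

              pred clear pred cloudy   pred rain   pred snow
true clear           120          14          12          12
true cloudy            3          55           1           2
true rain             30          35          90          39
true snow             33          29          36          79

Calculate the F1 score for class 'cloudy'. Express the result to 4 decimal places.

0.5670

One-vs-rest for 'cloudy': TP = diagonal; FP = other classes predicted 'cloudy'; FN = 'cloudy' predicted as other.
F1 score = 2·TP/(2·TP+FP+FN).
cloudy: TP=55, FP=14+35+29=78, FN=3+1+2=6 → 110/194 = 0.56701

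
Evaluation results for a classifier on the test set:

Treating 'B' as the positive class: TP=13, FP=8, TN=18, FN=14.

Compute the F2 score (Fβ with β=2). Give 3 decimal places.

0.504

Fβ = (1+β²)·TP / ((1+β²)·TP + β²·FN + FP), with β²=4
= 5·13 / (5·13 + 4·14 + 8) = 0.504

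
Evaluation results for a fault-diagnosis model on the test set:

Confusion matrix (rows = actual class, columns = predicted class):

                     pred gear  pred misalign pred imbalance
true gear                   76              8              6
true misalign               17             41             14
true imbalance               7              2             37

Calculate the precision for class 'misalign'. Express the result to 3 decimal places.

0.804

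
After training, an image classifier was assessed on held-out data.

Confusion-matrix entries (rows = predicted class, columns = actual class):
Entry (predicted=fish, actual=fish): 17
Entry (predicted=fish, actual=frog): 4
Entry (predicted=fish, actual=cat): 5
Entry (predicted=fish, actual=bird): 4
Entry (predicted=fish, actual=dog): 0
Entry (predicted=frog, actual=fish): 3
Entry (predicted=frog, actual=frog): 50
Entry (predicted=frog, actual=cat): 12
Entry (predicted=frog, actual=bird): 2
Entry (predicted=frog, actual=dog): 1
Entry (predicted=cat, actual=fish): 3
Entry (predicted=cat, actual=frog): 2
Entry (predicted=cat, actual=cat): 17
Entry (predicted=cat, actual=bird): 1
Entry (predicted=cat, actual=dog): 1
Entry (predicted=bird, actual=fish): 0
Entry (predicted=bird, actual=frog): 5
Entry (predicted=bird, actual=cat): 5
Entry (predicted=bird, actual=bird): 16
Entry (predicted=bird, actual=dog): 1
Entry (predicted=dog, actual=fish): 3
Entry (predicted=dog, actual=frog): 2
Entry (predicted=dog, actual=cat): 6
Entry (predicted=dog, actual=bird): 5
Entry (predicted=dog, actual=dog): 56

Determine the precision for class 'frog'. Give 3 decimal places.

Treat 'frog' as positive and all other classes as negative.
precision = TP/(TP+FP).
frog: TP=50, FP=3+12+2+1=18 → 50/68 = 0.7353

0.735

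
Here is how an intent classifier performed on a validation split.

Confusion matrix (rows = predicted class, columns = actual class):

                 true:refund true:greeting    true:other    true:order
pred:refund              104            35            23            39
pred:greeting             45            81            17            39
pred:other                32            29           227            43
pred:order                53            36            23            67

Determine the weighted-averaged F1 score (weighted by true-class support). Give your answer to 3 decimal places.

0.530

Per-class F1 score (2·TP/(2·TP+FP+FN)):
  refund: TP=104, FP=35+23+39=97, FN=45+32+53=130 → 208/435 = 0.4782
  greeting: TP=81, FP=45+17+39=101, FN=35+29+36=100 → 162/363 = 0.4463
  other: TP=227, FP=32+29+43=104, FN=23+17+23=63 → 454/621 = 0.7311
  order: TP=67, FP=53+36+23=112, FN=39+39+43=121 → 134/367 = 0.3651
Weighted-F1 score = Σ (supportᵢ/N)·F1 scoreᵢ with N=893: (234/893)·0.4782 + (181/893)·0.4463 + (290/893)·0.7311 + (188/893)·0.3651 = 0.530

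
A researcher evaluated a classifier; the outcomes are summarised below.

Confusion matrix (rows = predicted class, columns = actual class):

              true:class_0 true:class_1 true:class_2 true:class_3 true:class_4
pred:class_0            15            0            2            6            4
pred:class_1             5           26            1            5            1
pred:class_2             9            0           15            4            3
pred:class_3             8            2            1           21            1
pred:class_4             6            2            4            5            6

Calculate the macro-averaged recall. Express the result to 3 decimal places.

0.556

Per-class recall (TP/(TP+FN)):
  class_0: TP=15, FN=5+9+8+6=28 → 15/43 = 0.3488
  class_1: TP=26, FN=0+0+2+2=4 → 26/30 = 0.8667
  class_2: TP=15, FN=2+1+1+4=8 → 15/23 = 0.6522
  class_3: TP=21, FN=6+5+4+5=20 → 21/41 = 0.5122
  class_4: TP=6, FN=4+1+3+1=9 → 6/15 = 0.4000
Macro-recall = mean = (0.3488 + 0.8667 + 0.6522 + 0.5122 + 0.4000) / 5 = 0.556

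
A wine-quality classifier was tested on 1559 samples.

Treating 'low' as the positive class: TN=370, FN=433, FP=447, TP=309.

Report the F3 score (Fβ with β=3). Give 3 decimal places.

0.416

Fβ = (1+β²)·TP / ((1+β²)·TP + β²·FN + FP), with β²=9
= 10·309 / (10·309 + 9·433 + 447) = 0.416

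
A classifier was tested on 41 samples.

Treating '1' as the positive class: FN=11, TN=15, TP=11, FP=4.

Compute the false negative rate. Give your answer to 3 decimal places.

0.500

FNR = FN/(FN+TP) = 11/(11+11) = 0.500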